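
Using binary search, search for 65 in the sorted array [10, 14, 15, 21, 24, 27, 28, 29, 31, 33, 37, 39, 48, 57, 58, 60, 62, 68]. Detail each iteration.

Binary search for 65 in [10, 14, 15, 21, 24, 27, 28, 29, 31, 33, 37, 39, 48, 57, 58, 60, 62, 68]:

lo=0, hi=17, mid=8, arr[mid]=31 -> 31 < 65, search right half
lo=9, hi=17, mid=13, arr[mid]=57 -> 57 < 65, search right half
lo=14, hi=17, mid=15, arr[mid]=60 -> 60 < 65, search right half
lo=16, hi=17, mid=16, arr[mid]=62 -> 62 < 65, search right half
lo=17, hi=17, mid=17, arr[mid]=68 -> 68 > 65, search left half
lo=17 > hi=16, target 65 not found

Binary search determines that 65 is not in the array after 5 comparisons. The search space was exhausted without finding the target.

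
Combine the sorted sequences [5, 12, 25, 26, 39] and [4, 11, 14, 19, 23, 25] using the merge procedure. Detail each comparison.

Merging process:

Compare 5 vs 4: take 4 from right. Merged: [4]
Compare 5 vs 11: take 5 from left. Merged: [4, 5]
Compare 12 vs 11: take 11 from right. Merged: [4, 5, 11]
Compare 12 vs 14: take 12 from left. Merged: [4, 5, 11, 12]
Compare 25 vs 14: take 14 from right. Merged: [4, 5, 11, 12, 14]
Compare 25 vs 19: take 19 from right. Merged: [4, 5, 11, 12, 14, 19]
Compare 25 vs 23: take 23 from right. Merged: [4, 5, 11, 12, 14, 19, 23]
Compare 25 vs 25: take 25 from left. Merged: [4, 5, 11, 12, 14, 19, 23, 25]
Compare 26 vs 25: take 25 from right. Merged: [4, 5, 11, 12, 14, 19, 23, 25, 25]
Append remaining from left: [26, 39]. Merged: [4, 5, 11, 12, 14, 19, 23, 25, 25, 26, 39]

Final merged array: [4, 5, 11, 12, 14, 19, 23, 25, 25, 26, 39]
Total comparisons: 9

The merged array is [4, 5, 11, 12, 14, 19, 23, 25, 25, 26, 39], requiring 9 comparisons. The merge step runs in O(n) time where n is the total number of elements.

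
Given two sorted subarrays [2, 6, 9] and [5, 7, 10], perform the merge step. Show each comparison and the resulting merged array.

Merging process:

Compare 2 vs 5: take 2 from left. Merged: [2]
Compare 6 vs 5: take 5 from right. Merged: [2, 5]
Compare 6 vs 7: take 6 from left. Merged: [2, 5, 6]
Compare 9 vs 7: take 7 from right. Merged: [2, 5, 6, 7]
Compare 9 vs 10: take 9 from left. Merged: [2, 5, 6, 7, 9]
Append remaining from right: [10]. Merged: [2, 5, 6, 7, 9, 10]

Final merged array: [2, 5, 6, 7, 9, 10]
Total comparisons: 5

The merged array is [2, 5, 6, 7, 9, 10], requiring 5 comparisons. The merge step runs in O(n) time where n is the total number of elements.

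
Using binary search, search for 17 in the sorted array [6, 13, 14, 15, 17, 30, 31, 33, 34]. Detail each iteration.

Binary search for 17 in [6, 13, 14, 15, 17, 30, 31, 33, 34]:

lo=0, hi=8, mid=4, arr[mid]=17 -> Found target at index 4!

Binary search finds 17 at index 4 after 1 comparisons. The search repeatedly halves the search space by comparing with the middle element.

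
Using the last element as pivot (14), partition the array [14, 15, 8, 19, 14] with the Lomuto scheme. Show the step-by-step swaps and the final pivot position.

Lomuto partition with pivot = 14:

Initial array: [14, 15, 8, 19, 14]

arr[0]=14 <= 14: swap with position 0, array becomes [14, 15, 8, 19, 14]
arr[1]=15 > 14: no swap
arr[2]=8 <= 14: swap with position 1, array becomes [14, 8, 15, 19, 14]
arr[3]=19 > 14: no swap

Place pivot at position 2: [14, 8, 14, 19, 15]
Pivot position: 2

After partitioning with pivot 14, the array becomes [14, 8, 14, 19, 15]. The pivot is placed at index 2. All elements to the left of the pivot are <= 14, and all elements to the right are > 14.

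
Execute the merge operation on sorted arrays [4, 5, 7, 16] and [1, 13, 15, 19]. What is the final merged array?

Merging process:

Compare 4 vs 1: take 1 from right. Merged: [1]
Compare 4 vs 13: take 4 from left. Merged: [1, 4]
Compare 5 vs 13: take 5 from left. Merged: [1, 4, 5]
Compare 7 vs 13: take 7 from left. Merged: [1, 4, 5, 7]
Compare 16 vs 13: take 13 from right. Merged: [1, 4, 5, 7, 13]
Compare 16 vs 15: take 15 from right. Merged: [1, 4, 5, 7, 13, 15]
Compare 16 vs 19: take 16 from left. Merged: [1, 4, 5, 7, 13, 15, 16]
Append remaining from right: [19]. Merged: [1, 4, 5, 7, 13, 15, 16, 19]

Final merged array: [1, 4, 5, 7, 13, 15, 16, 19]
Total comparisons: 7

The merged array is [1, 4, 5, 7, 13, 15, 16, 19], requiring 7 comparisons. The merge step runs in O(n) time where n is the total number of elements.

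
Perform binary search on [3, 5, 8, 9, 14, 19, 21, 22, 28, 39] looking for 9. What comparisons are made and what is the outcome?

Binary search for 9 in [3, 5, 8, 9, 14, 19, 21, 22, 28, 39]:

lo=0, hi=9, mid=4, arr[mid]=14 -> 14 > 9, search left half
lo=0, hi=3, mid=1, arr[mid]=5 -> 5 < 9, search right half
lo=2, hi=3, mid=2, arr[mid]=8 -> 8 < 9, search right half
lo=3, hi=3, mid=3, arr[mid]=9 -> Found target at index 3!

Binary search finds 9 at index 3 after 4 comparisons. The search repeatedly halves the search space by comparing with the middle element.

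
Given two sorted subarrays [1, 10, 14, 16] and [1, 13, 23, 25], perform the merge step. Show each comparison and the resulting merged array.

Merging process:

Compare 1 vs 1: take 1 from left. Merged: [1]
Compare 10 vs 1: take 1 from right. Merged: [1, 1]
Compare 10 vs 13: take 10 from left. Merged: [1, 1, 10]
Compare 14 vs 13: take 13 from right. Merged: [1, 1, 10, 13]
Compare 14 vs 23: take 14 from left. Merged: [1, 1, 10, 13, 14]
Compare 16 vs 23: take 16 from left. Merged: [1, 1, 10, 13, 14, 16]
Append remaining from right: [23, 25]. Merged: [1, 1, 10, 13, 14, 16, 23, 25]

Final merged array: [1, 1, 10, 13, 14, 16, 23, 25]
Total comparisons: 6

The merged array is [1, 1, 10, 13, 14, 16, 23, 25], requiring 6 comparisons. The merge step runs in O(n) time where n is the total number of elements.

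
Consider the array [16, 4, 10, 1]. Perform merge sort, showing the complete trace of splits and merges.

Merge sort trace:

Split: [16, 4, 10, 1] -> [16, 4] and [10, 1]
  Split: [16, 4] -> [16] and [4]
  Merge: [16] + [4] -> [4, 16]
  Split: [10, 1] -> [10] and [1]
  Merge: [10] + [1] -> [1, 10]
Merge: [4, 16] + [1, 10] -> [1, 4, 10, 16]

Final sorted array: [1, 4, 10, 16]

The merge sort proceeds by recursively splitting the array and merging sorted halves.
After all merges, the sorted array is [1, 4, 10, 16].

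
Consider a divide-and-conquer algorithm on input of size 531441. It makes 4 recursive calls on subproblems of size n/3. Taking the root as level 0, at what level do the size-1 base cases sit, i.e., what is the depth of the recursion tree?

For divide and conquer with division factor 3:

Problem sizes at each level:
Level 0: 531441
Level 1: 177147
Level 2: 59049
Level 3: 19683
Level 4: 6561
Level 5: 2187
Level 6: 729
Level 7: 243
Level 8: 81
Level 9: 27
Level 10: 9
Level 11: 3
Level 12: 1

The root is level 0 and the size-1 base case is level 12 (the tree spans levels 0 through 12, i.e. 13 levels counting the root), so the depth is the number of divisions: log_3(531441) = 12

The recursion tree depth is log_3(531441) = 12. At each level, the problem size is divided by 3, so it takes 12 divisions to reduce to a base case of size 1. The algorithm makes 4 recursive calls at each level.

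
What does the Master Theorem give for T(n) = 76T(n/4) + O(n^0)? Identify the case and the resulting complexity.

Master Theorem for T(n) = 76T(n/4) + O(n^0):

a = 76, b = 4, c = 0
log_b(a) = log_4(76) = 3.1240

Case 1: c = 0 < log_4(76) = 3.1240
T(n) = O(n^(log_4 76))

For T(n) = 76T(n/4) + O(n^0): log_4(76) = 3.1240. This is Case 1 of the Master Theorem (c < log_b(a), work dominated by leaves), giving O(n^(log_4 76)).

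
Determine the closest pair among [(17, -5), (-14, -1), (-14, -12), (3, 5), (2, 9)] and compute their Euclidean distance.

Computing all pairwise distances among 5 points:

d((17, -5), (-14, -1)) = 31.257
d((17, -5), (-14, -12)) = 31.7805
d((17, -5), (3, 5)) = 17.2047
d((17, -5), (2, 9)) = 20.5183
d((-14, -1), (-14, -12)) = 11.0
d((-14, -1), (3, 5)) = 18.0278
d((-14, -1), (2, 9)) = 18.868
d((-14, -12), (3, 5)) = 24.0416
d((-14, -12), (2, 9)) = 26.4008
d((3, 5), (2, 9)) = 4.1231 <-- minimum

Closest pair: (3, 5) and (2, 9) with distance 4.1231

The closest pair is (3, 5) and (2, 9) with Euclidean distance 4.1231. For 5 points, brute-force pairwise comparison is shown above. For large n, the divide-and-conquer algorithm (sort by x, recurse on halves, check the dividing strip) achieves O(n log n).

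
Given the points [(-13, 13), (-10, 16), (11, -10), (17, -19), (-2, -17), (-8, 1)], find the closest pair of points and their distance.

Computing all pairwise distances among 6 points:

d((-13, 13), (-10, 16)) = 4.2426 <-- minimum
d((-13, 13), (11, -10)) = 33.2415
d((-13, 13), (17, -19)) = 43.8634
d((-13, 13), (-2, -17)) = 31.9531
d((-13, 13), (-8, 1)) = 13.0
d((-10, 16), (11, -10)) = 33.4215
d((-10, 16), (17, -19)) = 44.2041
d((-10, 16), (-2, -17)) = 33.9559
d((-10, 16), (-8, 1)) = 15.1327
d((11, -10), (17, -19)) = 10.8167
d((11, -10), (-2, -17)) = 14.7648
d((11, -10), (-8, 1)) = 21.9545
d((17, -19), (-2, -17)) = 19.105
d((17, -19), (-8, 1)) = 32.0156
d((-2, -17), (-8, 1)) = 18.9737

Closest pair: (-13, 13) and (-10, 16) with distance 4.2426

The closest pair is (-13, 13) and (-10, 16) with Euclidean distance 4.2426. For 6 points, brute-force pairwise comparison is shown above. For large n, the divide-and-conquer algorithm (sort by x, recurse on halves, check the dividing strip) achieves O(n log n).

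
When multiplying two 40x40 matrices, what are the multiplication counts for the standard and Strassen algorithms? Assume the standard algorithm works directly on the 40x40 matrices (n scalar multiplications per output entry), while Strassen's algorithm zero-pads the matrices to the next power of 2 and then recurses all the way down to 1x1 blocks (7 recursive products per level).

Matrix multiplication for 40x40 matrices:

Strassen's algorithm requires power-of-2 dimensions. Pad 40x40 to 64x64 (next power of 2).

Standard algorithm: 40^3 = 64000 multiplications
Strassen's algorithm: 7^(log2(64)) = 7^6 = 117649 multiplications
Difference: 64000 - 117649 = -53649 (Strassen uses MORE here due to padding overhead — for small or just-over-power-of-2 n, padding can outweigh the per-level savings)

Standard: 64000 multiplications (40^3). Strassen: 117649 multiplications (7^6, after padding to 64x64). Strassen reduces 8 recursive multiplications to 7 at each level.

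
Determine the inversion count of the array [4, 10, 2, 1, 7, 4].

Finding inversions in [4, 10, 2, 1, 7, 4]:

(0, 2): arr[0]=4 > arr[2]=2
(0, 3): arr[0]=4 > arr[3]=1
(1, 2): arr[1]=10 > arr[2]=2
(1, 3): arr[1]=10 > arr[3]=1
(1, 4): arr[1]=10 > arr[4]=7
(1, 5): arr[1]=10 > arr[5]=4
(2, 3): arr[2]=2 > arr[3]=1
(4, 5): arr[4]=7 > arr[5]=4

Total inversions: 8

The array has 8 inversion(s): (0,2), (0,3), (1,2), (1,3), (1,4), (1,5), (2,3), (4,5). Each pair (i,j) satisfies i < j and arr[i] > arr[j].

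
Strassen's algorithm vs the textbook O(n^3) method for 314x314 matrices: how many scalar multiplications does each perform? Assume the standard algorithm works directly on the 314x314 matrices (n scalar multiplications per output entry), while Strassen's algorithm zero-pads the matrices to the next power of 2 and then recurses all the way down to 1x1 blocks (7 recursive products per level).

Matrix multiplication for 314x314 matrices:

Strassen's algorithm requires power-of-2 dimensions. Pad 314x314 to 512x512 (next power of 2).

Standard algorithm: 314^3 = 30959144 multiplications
Strassen's algorithm: 7^(log2(512)) = 7^9 = 40353607 multiplications
Difference: 30959144 - 40353607 = -9394463 (Strassen uses MORE here due to padding overhead — for small or just-over-power-of-2 n, padding can outweigh the per-level savings)

Standard: 30959144 multiplications (314^3). Strassen: 40353607 multiplications (7^9, after padding to 512x512). Strassen reduces 8 recursive multiplications to 7 at each level.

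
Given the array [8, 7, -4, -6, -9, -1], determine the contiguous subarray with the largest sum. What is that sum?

Using Kadane's algorithm on [8, 7, -4, -6, -9, -1]:

Scanning through the array:
Position 1 (value 7): max_ending_here = 15, max_so_far = 15
Position 2 (value -4): max_ending_here = 11, max_so_far = 15
Position 3 (value -6): max_ending_here = 5, max_so_far = 15
Position 4 (value -9): max_ending_here = -4, max_so_far = 15
Position 5 (value -1): max_ending_here = -1, max_so_far = 15

Maximum subarray: [8, 7]
Maximum sum: 15

The maximum subarray is [8, 7] with sum 15. This subarray runs from index 0 to index 1.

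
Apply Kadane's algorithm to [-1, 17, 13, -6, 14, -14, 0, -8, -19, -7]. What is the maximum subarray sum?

Using Kadane's algorithm on [-1, 17, 13, -6, 14, -14, 0, -8, -19, -7]:

Scanning through the array:
Position 1 (value 17): max_ending_here = 17, max_so_far = 17
Position 2 (value 13): max_ending_here = 30, max_so_far = 30
Position 3 (value -6): max_ending_here = 24, max_so_far = 30
Position 4 (value 14): max_ending_here = 38, max_so_far = 38
Position 5 (value -14): max_ending_here = 24, max_so_far = 38
Position 6 (value 0): max_ending_here = 24, max_so_far = 38
Position 7 (value -8): max_ending_here = 16, max_so_far = 38
Position 8 (value -19): max_ending_here = -3, max_so_far = 38
Position 9 (value -7): max_ending_here = -7, max_so_far = 38

Maximum subarray: [17, 13, -6, 14]
Maximum sum: 38

The maximum subarray is [17, 13, -6, 14] with sum 38. This subarray runs from index 1 to index 4.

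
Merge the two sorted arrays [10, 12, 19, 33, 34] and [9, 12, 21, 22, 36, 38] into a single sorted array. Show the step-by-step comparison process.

Merging process:

Compare 10 vs 9: take 9 from right. Merged: [9]
Compare 10 vs 12: take 10 from left. Merged: [9, 10]
Compare 12 vs 12: take 12 from left. Merged: [9, 10, 12]
Compare 19 vs 12: take 12 from right. Merged: [9, 10, 12, 12]
Compare 19 vs 21: take 19 from left. Merged: [9, 10, 12, 12, 19]
Compare 33 vs 21: take 21 from right. Merged: [9, 10, 12, 12, 19, 21]
Compare 33 vs 22: take 22 from right. Merged: [9, 10, 12, 12, 19, 21, 22]
Compare 33 vs 36: take 33 from left. Merged: [9, 10, 12, 12, 19, 21, 22, 33]
Compare 34 vs 36: take 34 from left. Merged: [9, 10, 12, 12, 19, 21, 22, 33, 34]
Append remaining from right: [36, 38]. Merged: [9, 10, 12, 12, 19, 21, 22, 33, 34, 36, 38]

Final merged array: [9, 10, 12, 12, 19, 21, 22, 33, 34, 36, 38]
Total comparisons: 9

The merged array is [9, 10, 12, 12, 19, 21, 22, 33, 34, 36, 38], requiring 9 comparisons. The merge step runs in O(n) time where n is the total number of elements.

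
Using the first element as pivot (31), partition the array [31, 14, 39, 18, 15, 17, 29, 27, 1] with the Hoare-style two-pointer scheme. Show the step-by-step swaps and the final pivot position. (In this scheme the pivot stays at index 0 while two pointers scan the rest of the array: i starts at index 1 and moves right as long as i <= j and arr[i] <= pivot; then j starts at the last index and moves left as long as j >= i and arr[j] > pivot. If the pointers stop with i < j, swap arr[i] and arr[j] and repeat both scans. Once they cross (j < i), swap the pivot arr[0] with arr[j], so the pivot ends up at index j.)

Hoare-style two-pointer partition with pivot = 31:

Initial array: [31, 14, 39, 18, 15, 17, 29, 27, 1]

Pointers start at i = 1, j = 8.
i stops at index 2 (arr[2]=39 > 31), j stops at index 8 (arr[8]=1 <= 31): swap arr[2] and arr[8], array becomes [31, 14, 1, 18, 15, 17, 29, 27, 39]
i ends at 8, j ends at 7: the pointers have crossed (j < i), so scanning stops.

Swap pivot arr[0] with arr[7] to place pivot at position 7: [27, 14, 1, 18, 15, 17, 29, 31, 39]
Pivot position: 7

After partitioning with pivot 31, the array becomes [27, 14, 1, 18, 15, 17, 29, 31, 39]. The pivot is placed at index 7. All elements to the left of the pivot are <= 31, and all elements to the right are > 31.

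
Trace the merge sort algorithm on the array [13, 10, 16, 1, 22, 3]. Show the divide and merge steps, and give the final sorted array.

Merge sort trace:

Split: [13, 10, 16, 1, 22, 3] -> [13, 10, 16] and [1, 22, 3]
  Split: [13, 10, 16] -> [13] and [10, 16]
    Split: [10, 16] -> [10] and [16]
    Merge: [10] + [16] -> [10, 16]
  Merge: [13] + [10, 16] -> [10, 13, 16]
  Split: [1, 22, 3] -> [1] and [22, 3]
    Split: [22, 3] -> [22] and [3]
    Merge: [22] + [3] -> [3, 22]
  Merge: [1] + [3, 22] -> [1, 3, 22]
Merge: [10, 13, 16] + [1, 3, 22] -> [1, 3, 10, 13, 16, 22]

Final sorted array: [1, 3, 10, 13, 16, 22]

The merge sort proceeds by recursively splitting the array and merging sorted halves.
After all merges, the sorted array is [1, 3, 10, 13, 16, 22].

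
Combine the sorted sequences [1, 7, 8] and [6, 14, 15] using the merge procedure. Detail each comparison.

Merging process:

Compare 1 vs 6: take 1 from left. Merged: [1]
Compare 7 vs 6: take 6 from right. Merged: [1, 6]
Compare 7 vs 14: take 7 from left. Merged: [1, 6, 7]
Compare 8 vs 14: take 8 from left. Merged: [1, 6, 7, 8]
Append remaining from right: [14, 15]. Merged: [1, 6, 7, 8, 14, 15]

Final merged array: [1, 6, 7, 8, 14, 15]
Total comparisons: 4

The merged array is [1, 6, 7, 8, 14, 15], requiring 4 comparisons. The merge step runs in O(n) time where n is the total number of elements.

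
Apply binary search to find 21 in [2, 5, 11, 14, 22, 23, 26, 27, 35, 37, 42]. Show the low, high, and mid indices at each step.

Binary search for 21 in [2, 5, 11, 14, 22, 23, 26, 27, 35, 37, 42]:

lo=0, hi=10, mid=5, arr[mid]=23 -> 23 > 21, search left half
lo=0, hi=4, mid=2, arr[mid]=11 -> 11 < 21, search right half
lo=3, hi=4, mid=3, arr[mid]=14 -> 14 < 21, search right half
lo=4, hi=4, mid=4, arr[mid]=22 -> 22 > 21, search left half
lo=4 > hi=3, target 21 not found

Binary search determines that 21 is not in the array after 4 comparisons. The search space was exhausted without finding the target.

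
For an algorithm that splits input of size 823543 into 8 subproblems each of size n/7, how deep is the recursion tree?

For divide and conquer with division factor 7:

Problem sizes at each level:
Level 0: 823543
Level 1: 117649
Level 2: 16807
Level 3: 2401
Level 4: 343
Level 5: 49
Level 6: 7
Level 7: 1

The root is level 0 and the size-1 base case is level 7 (the tree spans levels 0 through 7, i.e. 8 levels counting the root), so the depth is the number of divisions: log_7(823543) = 7

The recursion tree depth is log_7(823543) = 7. At each level, the problem size is divided by 7, so it takes 7 divisions to reduce to a base case of size 1. The algorithm makes 8 recursive calls at each level.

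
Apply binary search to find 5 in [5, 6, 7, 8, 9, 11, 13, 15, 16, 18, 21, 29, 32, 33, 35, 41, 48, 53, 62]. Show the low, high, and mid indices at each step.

Binary search for 5 in [5, 6, 7, 8, 9, 11, 13, 15, 16, 18, 21, 29, 32, 33, 35, 41, 48, 53, 62]:

lo=0, hi=18, mid=9, arr[mid]=18 -> 18 > 5, search left half
lo=0, hi=8, mid=4, arr[mid]=9 -> 9 > 5, search left half
lo=0, hi=3, mid=1, arr[mid]=6 -> 6 > 5, search left half
lo=0, hi=0, mid=0, arr[mid]=5 -> Found target at index 0!

Binary search finds 5 at index 0 after 4 comparisons. The search repeatedly halves the search space by comparing with the middle element.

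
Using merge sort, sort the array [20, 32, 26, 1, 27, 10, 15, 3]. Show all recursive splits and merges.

Merge sort trace:

Split: [20, 32, 26, 1, 27, 10, 15, 3] -> [20, 32, 26, 1] and [27, 10, 15, 3]
  Split: [20, 32, 26, 1] -> [20, 32] and [26, 1]
    Split: [20, 32] -> [20] and [32]
    Merge: [20] + [32] -> [20, 32]
    Split: [26, 1] -> [26] and [1]
    Merge: [26] + [1] -> [1, 26]
  Merge: [20, 32] + [1, 26] -> [1, 20, 26, 32]
  Split: [27, 10, 15, 3] -> [27, 10] and [15, 3]
    Split: [27, 10] -> [27] and [10]
    Merge: [27] + [10] -> [10, 27]
    Split: [15, 3] -> [15] and [3]
    Merge: [15] + [3] -> [3, 15]
  Merge: [10, 27] + [3, 15] -> [3, 10, 15, 27]
Merge: [1, 20, 26, 32] + [3, 10, 15, 27] -> [1, 3, 10, 15, 20, 26, 27, 32]

Final sorted array: [1, 3, 10, 15, 20, 26, 27, 32]

The merge sort proceeds by recursively splitting the array and merging sorted halves.
After all merges, the sorted array is [1, 3, 10, 15, 20, 26, 27, 32].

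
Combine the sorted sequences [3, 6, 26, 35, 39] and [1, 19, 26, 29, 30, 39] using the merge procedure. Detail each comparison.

Merging process:

Compare 3 vs 1: take 1 from right. Merged: [1]
Compare 3 vs 19: take 3 from left. Merged: [1, 3]
Compare 6 vs 19: take 6 from left. Merged: [1, 3, 6]
Compare 26 vs 19: take 19 from right. Merged: [1, 3, 6, 19]
Compare 26 vs 26: take 26 from left. Merged: [1, 3, 6, 19, 26]
Compare 35 vs 26: take 26 from right. Merged: [1, 3, 6, 19, 26, 26]
Compare 35 vs 29: take 29 from right. Merged: [1, 3, 6, 19, 26, 26, 29]
Compare 35 vs 30: take 30 from right. Merged: [1, 3, 6, 19, 26, 26, 29, 30]
Compare 35 vs 39: take 35 from left. Merged: [1, 3, 6, 19, 26, 26, 29, 30, 35]
Compare 39 vs 39: take 39 from left. Merged: [1, 3, 6, 19, 26, 26, 29, 30, 35, 39]
Append remaining from right: [39]. Merged: [1, 3, 6, 19, 26, 26, 29, 30, 35, 39, 39]

Final merged array: [1, 3, 6, 19, 26, 26, 29, 30, 35, 39, 39]
Total comparisons: 10

The merged array is [1, 3, 6, 19, 26, 26, 29, 30, 35, 39, 39], requiring 10 comparisons. The merge step runs in O(n) time where n is the total number of elements.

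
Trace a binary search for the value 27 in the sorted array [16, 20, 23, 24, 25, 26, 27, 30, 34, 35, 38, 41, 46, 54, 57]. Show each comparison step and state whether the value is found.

Binary search for 27 in [16, 20, 23, 24, 25, 26, 27, 30, 34, 35, 38, 41, 46, 54, 57]:

lo=0, hi=14, mid=7, arr[mid]=30 -> 30 > 27, search left half
lo=0, hi=6, mid=3, arr[mid]=24 -> 24 < 27, search right half
lo=4, hi=6, mid=5, arr[mid]=26 -> 26 < 27, search right half
lo=6, hi=6, mid=6, arr[mid]=27 -> Found target at index 6!

Binary search finds 27 at index 6 after 4 comparisons. The search repeatedly halves the search space by comparing with the middle element.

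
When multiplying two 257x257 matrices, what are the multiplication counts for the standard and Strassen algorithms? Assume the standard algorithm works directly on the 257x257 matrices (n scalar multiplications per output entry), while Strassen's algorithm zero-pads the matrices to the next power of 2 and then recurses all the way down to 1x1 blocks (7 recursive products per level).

Matrix multiplication for 257x257 matrices:

Strassen's algorithm requires power-of-2 dimensions. Pad 257x257 to 512x512 (next power of 2).

Standard algorithm: 257^3 = 16974593 multiplications
Strassen's algorithm: 7^(log2(512)) = 7^9 = 40353607 multiplications
Difference: 16974593 - 40353607 = -23379014 (Strassen uses MORE here due to padding overhead — for small or just-over-power-of-2 n, padding can outweigh the per-level savings)

Standard: 16974593 multiplications (257^3). Strassen: 40353607 multiplications (7^9, after padding to 512x512). Strassen reduces 8 recursive multiplications to 7 at each level.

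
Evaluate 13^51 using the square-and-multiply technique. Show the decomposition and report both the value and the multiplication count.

Computing 13^51 by squaring (build up from 13^1; each line after the first costs one multiplication):

13^1 = 13
13^2 = (13^1)^2 = 13^2 = 169
13^3 = 13 * 13^2 = 13 * 169 = 2197
13^6 = (13^3)^2 = 2197^2 = 4826809
13^12 = (13^6)^2 = 4826809^2 = 23298085122481
13^24 = (13^12)^2 = 23298085122481^2 = 542800770374370512771595361
13^25 = 13 * 13^24 = 13 * 542800770374370512771595361 = 7056410014866816666030739693
13^50 = (13^25)^2 = 7056410014866816666030739693^2 = 49792922297912707801714181535533618316401192004725734249
13^51 = 13 * 13^50 = 13 * 49792922297912707801714181535533618316401192004725734249 = 647307989872865201422284359961937038113215496061434545237

Result: 647307989872865201422284359961937038113215496061434545237
Multiplications needed: 8 (8 lines after 13^1)

13^51 = 647307989872865201422284359961937038113215496061434545237. Using exponentiation by squaring, this requires 8 multiplications. The key idea: if the exponent is even, square the half-power; if odd, multiply by the base once.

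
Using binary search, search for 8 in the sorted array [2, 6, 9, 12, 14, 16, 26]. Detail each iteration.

Binary search for 8 in [2, 6, 9, 12, 14, 16, 26]:

lo=0, hi=6, mid=3, arr[mid]=12 -> 12 > 8, search left half
lo=0, hi=2, mid=1, arr[mid]=6 -> 6 < 8, search right half
lo=2, hi=2, mid=2, arr[mid]=9 -> 9 > 8, search left half
lo=2 > hi=1, target 8 not found

Binary search determines that 8 is not in the array after 3 comparisons. The search space was exhausted without finding the target.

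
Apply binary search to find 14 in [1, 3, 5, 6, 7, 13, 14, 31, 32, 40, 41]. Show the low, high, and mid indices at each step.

Binary search for 14 in [1, 3, 5, 6, 7, 13, 14, 31, 32, 40, 41]:

lo=0, hi=10, mid=5, arr[mid]=13 -> 13 < 14, search right half
lo=6, hi=10, mid=8, arr[mid]=32 -> 32 > 14, search left half
lo=6, hi=7, mid=6, arr[mid]=14 -> Found target at index 6!

Binary search finds 14 at index 6 after 3 comparisons. The search repeatedly halves the search space by comparing with the middle element.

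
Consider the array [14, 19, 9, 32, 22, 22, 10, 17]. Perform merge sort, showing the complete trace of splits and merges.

Merge sort trace:

Split: [14, 19, 9, 32, 22, 22, 10, 17] -> [14, 19, 9, 32] and [22, 22, 10, 17]
  Split: [14, 19, 9, 32] -> [14, 19] and [9, 32]
    Split: [14, 19] -> [14] and [19]
    Merge: [14] + [19] -> [14, 19]
    Split: [9, 32] -> [9] and [32]
    Merge: [9] + [32] -> [9, 32]
  Merge: [14, 19] + [9, 32] -> [9, 14, 19, 32]
  Split: [22, 22, 10, 17] -> [22, 22] and [10, 17]
    Split: [22, 22] -> [22] and [22]
    Merge: [22] + [22] -> [22, 22]
    Split: [10, 17] -> [10] and [17]
    Merge: [10] + [17] -> [10, 17]
  Merge: [22, 22] + [10, 17] -> [10, 17, 22, 22]
Merge: [9, 14, 19, 32] + [10, 17, 22, 22] -> [9, 10, 14, 17, 19, 22, 22, 32]

Final sorted array: [9, 10, 14, 17, 19, 22, 22, 32]

The merge sort proceeds by recursively splitting the array and merging sorted halves.
After all merges, the sorted array is [9, 10, 14, 17, 19, 22, 22, 32].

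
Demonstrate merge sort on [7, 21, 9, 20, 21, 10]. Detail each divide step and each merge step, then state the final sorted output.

Merge sort trace:

Split: [7, 21, 9, 20, 21, 10] -> [7, 21, 9] and [20, 21, 10]
  Split: [7, 21, 9] -> [7] and [21, 9]
    Split: [21, 9] -> [21] and [9]
    Merge: [21] + [9] -> [9, 21]
  Merge: [7] + [9, 21] -> [7, 9, 21]
  Split: [20, 21, 10] -> [20] and [21, 10]
    Split: [21, 10] -> [21] and [10]
    Merge: [21] + [10] -> [10, 21]
  Merge: [20] + [10, 21] -> [10, 20, 21]
Merge: [7, 9, 21] + [10, 20, 21] -> [7, 9, 10, 20, 21, 21]

Final sorted array: [7, 9, 10, 20, 21, 21]

The merge sort proceeds by recursively splitting the array and merging sorted halves.
After all merges, the sorted array is [7, 9, 10, 20, 21, 21].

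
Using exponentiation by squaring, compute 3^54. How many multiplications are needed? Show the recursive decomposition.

Computing 3^54 by squaring (build up from 3^1; each line after the first costs one multiplication):

3^1 = 3
3^2 = (3^1)^2 = 3^2 = 9
3^3 = 3 * 3^2 = 3 * 9 = 27
3^6 = (3^3)^2 = 27^2 = 729
3^12 = (3^6)^2 = 729^2 = 531441
3^13 = 3 * 3^12 = 3 * 531441 = 1594323
3^26 = (3^13)^2 = 1594323^2 = 2541865828329
3^27 = 3 * 3^26 = 3 * 2541865828329 = 7625597484987
3^54 = (3^27)^2 = 7625597484987^2 = 58149737003040059690390169

Result: 58149737003040059690390169
Multiplications needed: 8 (8 lines after 3^1)

3^54 = 58149737003040059690390169. Using exponentiation by squaring, this requires 8 multiplications. The key idea: if the exponent is even, square the half-power; if odd, multiply by the base once.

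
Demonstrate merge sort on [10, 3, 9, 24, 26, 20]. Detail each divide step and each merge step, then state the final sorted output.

Merge sort trace:

Split: [10, 3, 9, 24, 26, 20] -> [10, 3, 9] and [24, 26, 20]
  Split: [10, 3, 9] -> [10] and [3, 9]
    Split: [3, 9] -> [3] and [9]
    Merge: [3] + [9] -> [3, 9]
  Merge: [10] + [3, 9] -> [3, 9, 10]
  Split: [24, 26, 20] -> [24] and [26, 20]
    Split: [26, 20] -> [26] and [20]
    Merge: [26] + [20] -> [20, 26]
  Merge: [24] + [20, 26] -> [20, 24, 26]
Merge: [3, 9, 10] + [20, 24, 26] -> [3, 9, 10, 20, 24, 26]

Final sorted array: [3, 9, 10, 20, 24, 26]

The merge sort proceeds by recursively splitting the array and merging sorted halves.
After all merges, the sorted array is [3, 9, 10, 20, 24, 26].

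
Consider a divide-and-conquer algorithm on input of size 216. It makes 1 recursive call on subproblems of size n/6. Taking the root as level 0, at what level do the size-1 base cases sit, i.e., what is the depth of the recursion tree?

For divide and conquer with division factor 6:

Problem sizes at each level:
Level 0: 216
Level 1: 36
Level 2: 6
Level 3: 1

The root is level 0 and the size-1 base case is level 3 (the tree spans levels 0 through 3, i.e. 4 levels counting the root), so the depth is the number of divisions: log_6(216) = 3

The recursion tree depth is log_6(216) = 3. At each level, the problem size is divided by 6, so it takes 3 divisions to reduce to a base case of size 1. The algorithm makes 1 recursive call at each level.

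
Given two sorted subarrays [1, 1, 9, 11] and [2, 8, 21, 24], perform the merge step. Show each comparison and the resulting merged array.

Merging process:

Compare 1 vs 2: take 1 from left. Merged: [1]
Compare 1 vs 2: take 1 from left. Merged: [1, 1]
Compare 9 vs 2: take 2 from right. Merged: [1, 1, 2]
Compare 9 vs 8: take 8 from right. Merged: [1, 1, 2, 8]
Compare 9 vs 21: take 9 from left. Merged: [1, 1, 2, 8, 9]
Compare 11 vs 21: take 11 from left. Merged: [1, 1, 2, 8, 9, 11]
Append remaining from right: [21, 24]. Merged: [1, 1, 2, 8, 9, 11, 21, 24]

Final merged array: [1, 1, 2, 8, 9, 11, 21, 24]
Total comparisons: 6

The merged array is [1, 1, 2, 8, 9, 11, 21, 24], requiring 6 comparisons. The merge step runs in O(n) time where n is the total number of elements.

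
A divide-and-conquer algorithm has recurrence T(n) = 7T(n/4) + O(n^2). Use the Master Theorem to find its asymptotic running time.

Master Theorem for T(n) = 7T(n/4) + O(n^2):

a = 7, b = 4, c = 2
log_b(a) = log_4(7) = 1.4037

Case 3: c = 2 > log_4(7) = 1.4037
T(n) = O(n^2) = O(n^2)

For T(n) = 7T(n/4) + O(n^2): log_4(7) = 1.4037. This is Case 3 of the Master Theorem (c > log_b(a), work dominated by root), giving O(n^2).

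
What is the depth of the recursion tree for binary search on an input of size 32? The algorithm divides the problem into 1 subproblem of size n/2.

For divide and conquer with division factor 2:

Problem sizes at each level:
Level 0: 32
Level 1: 16
Level 2: 8
Level 3: 4
Level 4: 2
Level 5: 1

The root is level 0 and the size-1 base case is level 5 (the tree spans levels 0 through 5, i.e. 6 levels counting the root), so the depth is the number of divisions: log_2(32) = 5

The recursion tree depth is log_2(32) = 5. At each level, the problem size is divided by 2, so it takes 5 divisions to reduce to a base case of size 1. The algorithm makes 1 recursive call at each level.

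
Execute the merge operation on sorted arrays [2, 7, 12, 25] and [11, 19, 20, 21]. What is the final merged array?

Merging process:

Compare 2 vs 11: take 2 from left. Merged: [2]
Compare 7 vs 11: take 7 from left. Merged: [2, 7]
Compare 12 vs 11: take 11 from right. Merged: [2, 7, 11]
Compare 12 vs 19: take 12 from left. Merged: [2, 7, 11, 12]
Compare 25 vs 19: take 19 from right. Merged: [2, 7, 11, 12, 19]
Compare 25 vs 20: take 20 from right. Merged: [2, 7, 11, 12, 19, 20]
Compare 25 vs 21: take 21 from right. Merged: [2, 7, 11, 12, 19, 20, 21]
Append remaining from left: [25]. Merged: [2, 7, 11, 12, 19, 20, 21, 25]

Final merged array: [2, 7, 11, 12, 19, 20, 21, 25]
Total comparisons: 7

The merged array is [2, 7, 11, 12, 19, 20, 21, 25], requiring 7 comparisons. The merge step runs in O(n) time where n is the total number of elements.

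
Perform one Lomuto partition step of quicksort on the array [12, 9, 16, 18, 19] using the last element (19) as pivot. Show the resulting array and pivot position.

Lomuto partition with pivot = 19:

Initial array: [12, 9, 16, 18, 19]

arr[0]=12 <= 19: swap with position 0, array becomes [12, 9, 16, 18, 19]
arr[1]=9 <= 19: swap with position 1, array becomes [12, 9, 16, 18, 19]
arr[2]=16 <= 19: swap with position 2, array becomes [12, 9, 16, 18, 19]
arr[3]=18 <= 19: swap with position 3, array becomes [12, 9, 16, 18, 19]

Place pivot at position 4: [12, 9, 16, 18, 19]
Pivot position: 4

After partitioning with pivot 19, the array becomes [12, 9, 16, 18, 19]. The pivot is placed at index 4. All elements to the left of the pivot are <= 19, and all elements to the right are > 19.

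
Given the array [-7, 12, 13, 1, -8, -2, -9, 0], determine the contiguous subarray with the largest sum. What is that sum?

Using Kadane's algorithm on [-7, 12, 13, 1, -8, -2, -9, 0]:

Scanning through the array:
Position 1 (value 12): max_ending_here = 12, max_so_far = 12
Position 2 (value 13): max_ending_here = 25, max_so_far = 25
Position 3 (value 1): max_ending_here = 26, max_so_far = 26
Position 4 (value -8): max_ending_here = 18, max_so_far = 26
Position 5 (value -2): max_ending_here = 16, max_so_far = 26
Position 6 (value -9): max_ending_here = 7, max_so_far = 26
Position 7 (value 0): max_ending_here = 7, max_so_far = 26

Maximum subarray: [12, 13, 1]
Maximum sum: 26

The maximum subarray is [12, 13, 1] with sum 26. This subarray runs from index 1 to index 3.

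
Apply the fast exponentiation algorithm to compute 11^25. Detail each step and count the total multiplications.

Computing 11^25 by squaring (build up from 11^1; each line after the first costs one multiplication):

11^1 = 11
11^2 = (11^1)^2 = 11^2 = 121
11^3 = 11 * 11^2 = 11 * 121 = 1331
11^6 = (11^3)^2 = 1331^2 = 1771561
11^12 = (11^6)^2 = 1771561^2 = 3138428376721
11^24 = (11^12)^2 = 3138428376721^2 = 9849732675807611094711841
11^25 = 11 * 11^24 = 11 * 9849732675807611094711841 = 108347059433883722041830251

Result: 108347059433883722041830251
Multiplications needed: 6 (6 lines after 11^1)

11^25 = 108347059433883722041830251. Using exponentiation by squaring, this requires 6 multiplications. The key idea: if the exponent is even, square the half-power; if odd, multiply by the base once.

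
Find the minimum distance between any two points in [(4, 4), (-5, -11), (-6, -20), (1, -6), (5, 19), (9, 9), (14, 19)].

Computing all pairwise distances among 7 points:

d((4, 4), (-5, -11)) = 17.4929
d((4, 4), (-6, -20)) = 26.0
d((4, 4), (1, -6)) = 10.4403
d((4, 4), (5, 19)) = 15.0333
d((4, 4), (9, 9)) = 7.0711 <-- minimum
d((4, 4), (14, 19)) = 18.0278
d((-5, -11), (-6, -20)) = 9.0554
d((-5, -11), (1, -6)) = 7.8102
d((-5, -11), (5, 19)) = 31.6228
d((-5, -11), (9, 9)) = 24.4131
d((-5, -11), (14, 19)) = 35.5106
d((-6, -20), (1, -6)) = 15.6525
d((-6, -20), (5, 19)) = 40.5216
d((-6, -20), (9, 9)) = 32.6497
d((-6, -20), (14, 19)) = 43.8292
d((1, -6), (5, 19)) = 25.318
d((1, -6), (9, 9)) = 17.0
d((1, -6), (14, 19)) = 28.178
d((5, 19), (9, 9)) = 10.7703
d((5, 19), (14, 19)) = 9.0
d((9, 9), (14, 19)) = 11.1803

Closest pair: (4, 4) and (9, 9) with distance 7.0711

The closest pair is (4, 4) and (9, 9) with Euclidean distance 7.0711. For 7 points, brute-force pairwise comparison is shown above. For large n, the divide-and-conquer algorithm (sort by x, recurse on halves, check the dividing strip) achieves O(n log n).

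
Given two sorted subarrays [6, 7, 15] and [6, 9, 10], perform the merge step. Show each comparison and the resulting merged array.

Merging process:

Compare 6 vs 6: take 6 from left. Merged: [6]
Compare 7 vs 6: take 6 from right. Merged: [6, 6]
Compare 7 vs 9: take 7 from left. Merged: [6, 6, 7]
Compare 15 vs 9: take 9 from right. Merged: [6, 6, 7, 9]
Compare 15 vs 10: take 10 from right. Merged: [6, 6, 7, 9, 10]
Append remaining from left: [15]. Merged: [6, 6, 7, 9, 10, 15]

Final merged array: [6, 6, 7, 9, 10, 15]
Total comparisons: 5

The merged array is [6, 6, 7, 9, 10, 15], requiring 5 comparisons. The merge step runs in O(n) time where n is the total number of elements.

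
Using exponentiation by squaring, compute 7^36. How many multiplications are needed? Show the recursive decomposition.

Computing 7^36 by squaring (build up from 7^1; each line after the first costs one multiplication):

7^1 = 7
7^2 = (7^1)^2 = 7^2 = 49
7^4 = (7^2)^2 = 49^2 = 2401
7^8 = (7^4)^2 = 2401^2 = 5764801
7^9 = 7 * 7^8 = 7 * 5764801 = 40353607
7^18 = (7^9)^2 = 40353607^2 = 1628413597910449
7^36 = (7^18)^2 = 1628413597910449^2 = 2651730845859653471779023381601

Result: 2651730845859653471779023381601
Multiplications needed: 6 (6 lines after 7^1)

7^36 = 2651730845859653471779023381601. Using exponentiation by squaring, this requires 6 multiplications. The key idea: if the exponent is even, square the half-power; if odd, multiply by the base once.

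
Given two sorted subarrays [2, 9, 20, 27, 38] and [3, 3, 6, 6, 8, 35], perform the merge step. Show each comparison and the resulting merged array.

Merging process:

Compare 2 vs 3: take 2 from left. Merged: [2]
Compare 9 vs 3: take 3 from right. Merged: [2, 3]
Compare 9 vs 3: take 3 from right. Merged: [2, 3, 3]
Compare 9 vs 6: take 6 from right. Merged: [2, 3, 3, 6]
Compare 9 vs 6: take 6 from right. Merged: [2, 3, 3, 6, 6]
Compare 9 vs 8: take 8 from right. Merged: [2, 3, 3, 6, 6, 8]
Compare 9 vs 35: take 9 from left. Merged: [2, 3, 3, 6, 6, 8, 9]
Compare 20 vs 35: take 20 from left. Merged: [2, 3, 3, 6, 6, 8, 9, 20]
Compare 27 vs 35: take 27 from left. Merged: [2, 3, 3, 6, 6, 8, 9, 20, 27]
Compare 38 vs 35: take 35 from right. Merged: [2, 3, 3, 6, 6, 8, 9, 20, 27, 35]
Append remaining from left: [38]. Merged: [2, 3, 3, 6, 6, 8, 9, 20, 27, 35, 38]

Final merged array: [2, 3, 3, 6, 6, 8, 9, 20, 27, 35, 38]
Total comparisons: 10

The merged array is [2, 3, 3, 6, 6, 8, 9, 20, 27, 35, 38], requiring 10 comparisons. The merge step runs in O(n) time where n is the total number of elements.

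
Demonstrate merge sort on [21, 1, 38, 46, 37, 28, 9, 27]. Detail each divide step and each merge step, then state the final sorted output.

Merge sort trace:

Split: [21, 1, 38, 46, 37, 28, 9, 27] -> [21, 1, 38, 46] and [37, 28, 9, 27]
  Split: [21, 1, 38, 46] -> [21, 1] and [38, 46]
    Split: [21, 1] -> [21] and [1]
    Merge: [21] + [1] -> [1, 21]
    Split: [38, 46] -> [38] and [46]
    Merge: [38] + [46] -> [38, 46]
  Merge: [1, 21] + [38, 46] -> [1, 21, 38, 46]
  Split: [37, 28, 9, 27] -> [37, 28] and [9, 27]
    Split: [37, 28] -> [37] and [28]
    Merge: [37] + [28] -> [28, 37]
    Split: [9, 27] -> [9] and [27]
    Merge: [9] + [27] -> [9, 27]
  Merge: [28, 37] + [9, 27] -> [9, 27, 28, 37]
Merge: [1, 21, 38, 46] + [9, 27, 28, 37] -> [1, 9, 21, 27, 28, 37, 38, 46]

Final sorted array: [1, 9, 21, 27, 28, 37, 38, 46]

The merge sort proceeds by recursively splitting the array and merging sorted halves.
After all merges, the sorted array is [1, 9, 21, 27, 28, 37, 38, 46].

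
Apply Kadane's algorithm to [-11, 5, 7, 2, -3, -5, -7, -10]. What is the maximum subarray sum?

Using Kadane's algorithm on [-11, 5, 7, 2, -3, -5, -7, -10]:

Scanning through the array:
Position 1 (value 5): max_ending_here = 5, max_so_far = 5
Position 2 (value 7): max_ending_here = 12, max_so_far = 12
Position 3 (value 2): max_ending_here = 14, max_so_far = 14
Position 4 (value -3): max_ending_here = 11, max_so_far = 14
Position 5 (value -5): max_ending_here = 6, max_so_far = 14
Position 6 (value -7): max_ending_here = -1, max_so_far = 14
Position 7 (value -10): max_ending_here = -10, max_so_far = 14

Maximum subarray: [5, 7, 2]
Maximum sum: 14

The maximum subarray is [5, 7, 2] with sum 14. This subarray runs from index 1 to index 3.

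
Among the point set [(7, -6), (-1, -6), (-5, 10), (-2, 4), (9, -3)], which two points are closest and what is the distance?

Computing all pairwise distances among 5 points:

d((7, -6), (-1, -6)) = 8.0
d((7, -6), (-5, 10)) = 20.0
d((7, -6), (-2, 4)) = 13.4536
d((7, -6), (9, -3)) = 3.6056 <-- minimum
d((-1, -6), (-5, 10)) = 16.4924
d((-1, -6), (-2, 4)) = 10.0499
d((-1, -6), (9, -3)) = 10.4403
d((-5, 10), (-2, 4)) = 6.7082
d((-5, 10), (9, -3)) = 19.105
d((-2, 4), (9, -3)) = 13.0384

Closest pair: (7, -6) and (9, -3) with distance 3.6056

The closest pair is (7, -6) and (9, -3) with Euclidean distance 3.6056. For 5 points, brute-force pairwise comparison is shown above. For large n, the divide-and-conquer algorithm (sort by x, recurse on halves, check the dividing strip) achieves O(n log n).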